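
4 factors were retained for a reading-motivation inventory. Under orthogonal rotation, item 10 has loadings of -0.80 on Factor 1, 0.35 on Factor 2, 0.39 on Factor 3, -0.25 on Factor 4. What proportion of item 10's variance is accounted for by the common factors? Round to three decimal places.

h² = (-0.80)² + 0.35² + 0.39² + (-0.25)² = 0.6400 + 0.1225 + 0.1521 + 0.0625 = 0.9771

0.977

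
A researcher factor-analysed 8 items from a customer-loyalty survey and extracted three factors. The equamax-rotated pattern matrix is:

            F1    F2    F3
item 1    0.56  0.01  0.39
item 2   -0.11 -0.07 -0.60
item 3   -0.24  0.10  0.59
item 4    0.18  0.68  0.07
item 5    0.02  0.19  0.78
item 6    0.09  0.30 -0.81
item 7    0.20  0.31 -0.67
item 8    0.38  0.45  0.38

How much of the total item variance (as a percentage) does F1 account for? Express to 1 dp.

7.6%

SS loadings for F1 = 0.56² + (-0.11)² + (-0.24)² + 0.18² + 0.02² + 0.09² + 0.20² + 0.38² = 0.6086
With 8 standardized items, total variance = 8. Proportion = 0.6086/8 = 0.0761 → 7.61%.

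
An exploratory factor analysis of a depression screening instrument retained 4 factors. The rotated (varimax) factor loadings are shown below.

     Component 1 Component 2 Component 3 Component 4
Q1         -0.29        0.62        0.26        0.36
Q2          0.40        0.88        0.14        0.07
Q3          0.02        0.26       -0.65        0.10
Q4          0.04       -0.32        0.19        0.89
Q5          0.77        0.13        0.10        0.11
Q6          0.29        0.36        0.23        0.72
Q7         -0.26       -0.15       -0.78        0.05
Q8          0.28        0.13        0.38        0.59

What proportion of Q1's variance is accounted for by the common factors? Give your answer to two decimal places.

0.67

h² = (-0.29)² + 0.62² + 0.26² + 0.36² = 0.0841 + 0.3844 + 0.0676 + 0.1296 = 0.6657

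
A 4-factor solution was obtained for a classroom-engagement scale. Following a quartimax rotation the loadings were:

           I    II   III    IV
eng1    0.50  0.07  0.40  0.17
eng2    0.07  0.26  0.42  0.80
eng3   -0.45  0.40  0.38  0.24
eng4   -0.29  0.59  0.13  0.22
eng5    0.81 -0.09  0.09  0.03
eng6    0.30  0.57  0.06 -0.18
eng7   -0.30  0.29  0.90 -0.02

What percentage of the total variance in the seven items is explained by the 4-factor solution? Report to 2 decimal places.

64.33%

SS loadings by factor: 1.3776, 0.9977, 1.3194, 0.8086; total = 4.5033.
Total variance with 7 standardized items is 7, so the solution explains 4.5033/7 = 0.6433 = 64.33%.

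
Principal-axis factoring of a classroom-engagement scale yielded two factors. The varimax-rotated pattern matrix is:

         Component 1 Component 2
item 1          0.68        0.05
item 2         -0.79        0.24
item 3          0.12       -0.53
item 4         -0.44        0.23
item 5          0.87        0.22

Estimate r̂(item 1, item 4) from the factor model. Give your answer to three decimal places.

-0.288

r̂ = Σ λ_i·λ_j across factors = (0.68)(-0.44) + (0.05)(0.23)
  = -0.2992 +0.0115 = -0.2877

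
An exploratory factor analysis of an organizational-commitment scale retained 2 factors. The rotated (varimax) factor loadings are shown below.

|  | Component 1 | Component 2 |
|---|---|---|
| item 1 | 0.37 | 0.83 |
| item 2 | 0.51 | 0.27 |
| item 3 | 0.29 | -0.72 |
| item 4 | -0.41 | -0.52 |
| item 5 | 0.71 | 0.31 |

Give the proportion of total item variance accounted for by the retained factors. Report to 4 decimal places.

0.5600

SS loadings by factor: 1.1533, 1.6467; total = 2.8000.
Total variance with 5 standardized items is 5, so the solution explains 2.8000/5 = 0.5600.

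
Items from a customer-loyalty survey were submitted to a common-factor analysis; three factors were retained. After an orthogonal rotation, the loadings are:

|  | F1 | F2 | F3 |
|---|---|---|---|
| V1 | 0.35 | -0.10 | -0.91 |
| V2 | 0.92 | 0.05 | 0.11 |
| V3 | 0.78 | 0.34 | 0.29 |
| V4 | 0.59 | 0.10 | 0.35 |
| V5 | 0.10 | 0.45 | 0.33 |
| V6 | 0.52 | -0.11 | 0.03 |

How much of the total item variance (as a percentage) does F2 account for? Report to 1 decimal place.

5.9%

SS loadings for F2 = (-0.10)² + 0.05² + 0.34² + 0.10² + 0.45² + (-0.11)² = 0.3527
With 6 standardized items, total variance = 6. Proportion = 0.3527/6 = 0.0588 → 5.88%.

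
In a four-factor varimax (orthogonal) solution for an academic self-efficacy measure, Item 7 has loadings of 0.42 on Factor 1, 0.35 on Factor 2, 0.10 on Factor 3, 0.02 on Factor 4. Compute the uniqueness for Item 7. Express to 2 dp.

h² = 0.42² + 0.35² + 0.10² + 0.02² = 0.1764 + 0.1225 + 0.0100 + 0.0004 = 0.3093
Uniqueness u² = 1 − h² = 1 − 0.3093 = 0.6907

0.69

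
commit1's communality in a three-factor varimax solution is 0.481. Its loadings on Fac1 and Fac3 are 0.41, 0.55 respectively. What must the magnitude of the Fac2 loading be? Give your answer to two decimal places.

Under orthogonal rotation h² = Σλ², so λ_Fac2² = h² − (0.4706) = 0.481 − 0.4706 = 0.0104.
|λ| = √0.0104 = 0.1020.

0.10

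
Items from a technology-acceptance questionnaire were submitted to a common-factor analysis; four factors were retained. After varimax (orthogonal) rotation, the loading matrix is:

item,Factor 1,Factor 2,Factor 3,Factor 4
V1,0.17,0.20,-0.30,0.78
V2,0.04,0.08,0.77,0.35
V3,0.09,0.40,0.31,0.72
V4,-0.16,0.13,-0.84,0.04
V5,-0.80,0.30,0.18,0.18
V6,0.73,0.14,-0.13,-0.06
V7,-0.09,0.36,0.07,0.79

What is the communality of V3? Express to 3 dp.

0.783

h² = 0.09² + 0.40² + 0.31² + 0.72² = 0.0081 + 0.1600 + 0.0961 + 0.5184 = 0.7826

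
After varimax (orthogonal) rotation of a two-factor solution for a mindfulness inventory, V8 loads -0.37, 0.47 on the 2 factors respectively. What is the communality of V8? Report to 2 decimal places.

0.36

h² = (-0.37)² + 0.47² = 0.1369 + 0.2209 = 0.3578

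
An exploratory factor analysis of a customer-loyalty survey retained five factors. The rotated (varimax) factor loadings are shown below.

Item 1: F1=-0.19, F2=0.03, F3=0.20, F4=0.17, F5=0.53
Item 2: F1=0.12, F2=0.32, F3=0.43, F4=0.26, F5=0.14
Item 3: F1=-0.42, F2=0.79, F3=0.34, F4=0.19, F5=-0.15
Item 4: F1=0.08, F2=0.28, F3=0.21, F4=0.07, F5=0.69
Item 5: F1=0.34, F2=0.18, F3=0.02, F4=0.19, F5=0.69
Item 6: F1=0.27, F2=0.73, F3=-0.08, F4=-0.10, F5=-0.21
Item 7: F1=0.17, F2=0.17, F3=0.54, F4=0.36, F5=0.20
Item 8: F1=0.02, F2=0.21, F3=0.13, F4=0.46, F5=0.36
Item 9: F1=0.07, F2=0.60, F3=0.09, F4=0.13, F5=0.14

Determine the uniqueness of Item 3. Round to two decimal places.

0.03

h² = (-0.42)² + 0.79² + 0.34² + 0.19² + (-0.15)² = 0.1764 + 0.6241 + 0.1156 + 0.0361 + 0.0225 = 0.9747
Uniqueness u² = 1 − h² = 1 − 0.9747 = 0.0253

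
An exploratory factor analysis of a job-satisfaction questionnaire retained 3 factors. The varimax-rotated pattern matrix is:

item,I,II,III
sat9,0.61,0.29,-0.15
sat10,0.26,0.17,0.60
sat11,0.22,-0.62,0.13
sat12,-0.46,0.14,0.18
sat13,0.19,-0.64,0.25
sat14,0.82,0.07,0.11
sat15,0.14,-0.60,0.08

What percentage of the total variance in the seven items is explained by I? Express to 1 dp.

SS loadings for I = 0.61² + 0.26² + 0.22² + (-0.46)² + 0.19² + 0.82² + 0.14² = 1.4278
With 7 standardized items, total variance = 7. Proportion = 1.4278/7 = 0.2040 → 20.40%.

20.4%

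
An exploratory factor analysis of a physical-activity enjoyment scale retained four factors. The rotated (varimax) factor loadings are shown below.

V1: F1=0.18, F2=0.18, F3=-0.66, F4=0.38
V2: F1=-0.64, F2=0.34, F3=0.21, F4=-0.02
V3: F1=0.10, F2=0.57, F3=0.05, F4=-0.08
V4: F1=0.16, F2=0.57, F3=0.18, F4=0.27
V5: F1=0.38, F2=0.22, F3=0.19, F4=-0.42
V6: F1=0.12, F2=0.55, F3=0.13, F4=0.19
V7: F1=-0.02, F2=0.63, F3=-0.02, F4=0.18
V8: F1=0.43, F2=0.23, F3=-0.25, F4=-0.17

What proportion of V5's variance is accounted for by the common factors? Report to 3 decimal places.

0.405

h² = 0.38² + 0.22² + 0.19² + (-0.42)² = 0.1444 + 0.0484 + 0.0361 + 0.1764 = 0.4053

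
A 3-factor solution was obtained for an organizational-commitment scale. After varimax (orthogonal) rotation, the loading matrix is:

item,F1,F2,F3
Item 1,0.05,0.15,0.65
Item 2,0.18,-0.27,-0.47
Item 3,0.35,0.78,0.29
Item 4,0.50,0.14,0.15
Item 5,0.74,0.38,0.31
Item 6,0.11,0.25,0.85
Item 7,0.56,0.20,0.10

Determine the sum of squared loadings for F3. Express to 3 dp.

1.579

SS loadings for F3 = 0.65² + (-0.47)² + 0.29² + 0.15² + 0.31² + 0.85² + 0.10² = 0.4225 + 0.2209 + 0.0841 + 0.0225 + 0.0961 + 0.7225 + 0.0100 = 1.5786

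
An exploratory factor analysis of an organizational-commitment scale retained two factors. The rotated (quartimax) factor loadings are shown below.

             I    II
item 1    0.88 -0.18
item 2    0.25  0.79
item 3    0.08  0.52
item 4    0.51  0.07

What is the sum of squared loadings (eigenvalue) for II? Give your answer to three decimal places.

SS loadings for II = (-0.18)² + 0.79² + 0.52² + 0.07² = 0.0324 + 0.6241 + 0.2704 + 0.0049 = 0.9318

0.932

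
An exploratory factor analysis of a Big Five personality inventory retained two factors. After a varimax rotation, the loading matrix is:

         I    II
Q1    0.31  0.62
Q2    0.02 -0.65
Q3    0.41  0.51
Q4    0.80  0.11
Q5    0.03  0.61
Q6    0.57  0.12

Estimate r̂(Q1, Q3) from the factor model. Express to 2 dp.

0.44

r̂ = Σ λ_i·λ_j across factors = (0.31)(0.41) + (0.62)(0.51)
  = +0.1271 +0.3162 = 0.4433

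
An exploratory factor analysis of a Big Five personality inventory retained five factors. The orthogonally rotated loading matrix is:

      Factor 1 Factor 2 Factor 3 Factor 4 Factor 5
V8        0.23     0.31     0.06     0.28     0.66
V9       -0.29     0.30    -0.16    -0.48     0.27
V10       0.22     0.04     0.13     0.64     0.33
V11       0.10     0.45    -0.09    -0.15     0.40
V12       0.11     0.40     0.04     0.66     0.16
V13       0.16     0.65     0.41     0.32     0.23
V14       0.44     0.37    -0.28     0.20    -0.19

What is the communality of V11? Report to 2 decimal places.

0.40

h² = 0.10² + 0.45² + (-0.09)² + (-0.15)² + 0.40² = 0.0100 + 0.2025 + 0.0081 + 0.0225 + 0.1600 = 0.4031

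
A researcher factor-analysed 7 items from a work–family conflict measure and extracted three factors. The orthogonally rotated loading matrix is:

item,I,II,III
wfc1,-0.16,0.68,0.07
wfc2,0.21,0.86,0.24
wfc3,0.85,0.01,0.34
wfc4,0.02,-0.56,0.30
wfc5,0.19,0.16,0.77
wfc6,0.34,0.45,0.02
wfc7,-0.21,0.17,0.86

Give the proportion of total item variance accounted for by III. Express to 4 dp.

0.2287

SS loadings for III = 0.07² + 0.24² + 0.34² + 0.30² + 0.77² + 0.02² + 0.86² = 1.6010
Proportion of variance = 1.6010 / 7 = 0.2287.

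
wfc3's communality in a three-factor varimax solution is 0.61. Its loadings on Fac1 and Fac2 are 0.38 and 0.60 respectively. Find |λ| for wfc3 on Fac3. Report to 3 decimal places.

0.325

Under orthogonal rotation h² = Σλ², so λ_Fac3² = h² − (0.5044) = 0.61 − 0.5044 = 0.1056.
|λ| = √0.1056 = 0.3250.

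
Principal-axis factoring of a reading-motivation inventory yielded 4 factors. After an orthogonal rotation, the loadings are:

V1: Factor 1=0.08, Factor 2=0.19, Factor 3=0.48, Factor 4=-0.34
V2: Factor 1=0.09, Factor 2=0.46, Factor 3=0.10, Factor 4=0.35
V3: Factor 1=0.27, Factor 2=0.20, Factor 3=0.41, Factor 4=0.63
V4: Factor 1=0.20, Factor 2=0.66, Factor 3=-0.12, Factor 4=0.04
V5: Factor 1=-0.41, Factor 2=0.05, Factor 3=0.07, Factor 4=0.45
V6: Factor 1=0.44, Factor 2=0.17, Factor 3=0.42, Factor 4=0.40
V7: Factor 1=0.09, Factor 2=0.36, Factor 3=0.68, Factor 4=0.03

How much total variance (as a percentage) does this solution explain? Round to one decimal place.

49.3%

SS loadings by factor: 0.4972, 0.8843, 1.0666, 1.0000; total = 3.4481.
Total variance with 7 standardized items is 7, so the solution explains 3.4481/7 = 0.4926 = 49.26%.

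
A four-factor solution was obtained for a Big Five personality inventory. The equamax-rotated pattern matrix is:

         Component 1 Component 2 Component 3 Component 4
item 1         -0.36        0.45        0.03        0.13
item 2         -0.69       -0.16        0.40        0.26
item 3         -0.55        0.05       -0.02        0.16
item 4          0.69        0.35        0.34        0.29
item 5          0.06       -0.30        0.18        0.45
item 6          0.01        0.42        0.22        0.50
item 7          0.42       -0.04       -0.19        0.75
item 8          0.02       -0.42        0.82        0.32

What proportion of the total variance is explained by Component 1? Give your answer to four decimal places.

0.1956

SS loadings for Component 1 = (-0.36)² + (-0.69)² + (-0.55)² + 0.69² + 0.06² + 0.01² + 0.42² + 0.02² = 1.5648
Proportion of variance = 1.5648 / 8 = 0.1956.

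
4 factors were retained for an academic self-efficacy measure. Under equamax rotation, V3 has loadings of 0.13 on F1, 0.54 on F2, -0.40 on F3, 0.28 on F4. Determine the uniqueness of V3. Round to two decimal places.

h² = 0.13² + 0.54² + (-0.40)² + 0.28² = 0.0169 + 0.2916 + 0.1600 + 0.0784 = 0.5469
Uniqueness u² = 1 − h² = 1 − 0.5469 = 0.4531

0.45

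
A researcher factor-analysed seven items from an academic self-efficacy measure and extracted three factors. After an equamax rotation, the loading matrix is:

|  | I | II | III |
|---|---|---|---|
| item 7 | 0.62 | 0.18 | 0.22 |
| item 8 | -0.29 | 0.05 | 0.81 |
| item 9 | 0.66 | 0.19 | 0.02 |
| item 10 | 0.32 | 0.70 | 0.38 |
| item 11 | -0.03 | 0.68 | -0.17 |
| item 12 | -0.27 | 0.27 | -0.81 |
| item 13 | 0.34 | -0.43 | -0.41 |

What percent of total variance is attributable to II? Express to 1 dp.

SS loadings for II = 0.18² + 0.05² + 0.19² + 0.70² + 0.68² + 0.27² + (-0.43)² = 1.2812
With 7 standardized items, total variance = 7. Proportion = 1.2812/7 = 0.1830 → 18.30%.

18.3%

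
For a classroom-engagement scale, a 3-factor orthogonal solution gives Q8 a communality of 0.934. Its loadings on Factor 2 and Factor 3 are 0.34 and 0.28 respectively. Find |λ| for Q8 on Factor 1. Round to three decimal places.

0.860

Under orthogonal rotation h² = Σλ², so λ_Factor 1² = h² − (0.1940) = 0.934 − 0.1940 = 0.7400.
|λ| = √0.7400 = 0.8602.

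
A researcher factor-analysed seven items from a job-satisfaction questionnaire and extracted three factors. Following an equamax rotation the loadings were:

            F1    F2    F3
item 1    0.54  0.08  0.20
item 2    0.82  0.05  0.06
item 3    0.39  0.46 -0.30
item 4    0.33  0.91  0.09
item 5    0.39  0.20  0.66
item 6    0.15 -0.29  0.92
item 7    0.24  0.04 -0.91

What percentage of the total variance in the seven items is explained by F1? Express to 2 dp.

SS loadings for F1 = 0.54² + 0.82² + 0.39² + 0.33² + 0.39² + 0.15² + 0.24² = 1.4572
With 7 standardized items, total variance = 7. Proportion = 1.4572/7 = 0.2082 → 20.82%.

20.82%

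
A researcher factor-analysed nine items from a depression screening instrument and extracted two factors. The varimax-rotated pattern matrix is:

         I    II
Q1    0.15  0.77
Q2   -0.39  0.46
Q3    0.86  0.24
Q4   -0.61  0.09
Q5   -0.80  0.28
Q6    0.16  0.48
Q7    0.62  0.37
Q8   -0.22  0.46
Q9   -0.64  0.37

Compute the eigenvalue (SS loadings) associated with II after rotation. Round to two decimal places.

1.66

SS loadings for II = 0.77² + 0.46² + 0.24² + 0.09² + 0.28² + 0.48² + 0.37² + 0.46² + 0.37² = 0.5929 + 0.2116 + 0.0576 + 0.0081 + 0.0784 + 0.2304 + 0.1369 + 0.2116 + 0.1369 = 1.6644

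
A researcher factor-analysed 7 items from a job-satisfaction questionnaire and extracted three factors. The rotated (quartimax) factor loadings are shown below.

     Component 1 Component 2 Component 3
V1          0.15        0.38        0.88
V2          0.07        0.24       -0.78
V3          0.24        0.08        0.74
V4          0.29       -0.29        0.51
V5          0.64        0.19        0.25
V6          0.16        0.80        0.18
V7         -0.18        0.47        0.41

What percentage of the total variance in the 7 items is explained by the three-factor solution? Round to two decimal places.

61.14%

Communalities: 0.9413, 0.6709, 0.6116, 0.4283, 0.5082, 0.6980, 0.4214; Σh² = 4.2797.
Total variance with 7 standardized items is 7, so the solution explains 4.2797/7 = 0.6114 = 61.14%.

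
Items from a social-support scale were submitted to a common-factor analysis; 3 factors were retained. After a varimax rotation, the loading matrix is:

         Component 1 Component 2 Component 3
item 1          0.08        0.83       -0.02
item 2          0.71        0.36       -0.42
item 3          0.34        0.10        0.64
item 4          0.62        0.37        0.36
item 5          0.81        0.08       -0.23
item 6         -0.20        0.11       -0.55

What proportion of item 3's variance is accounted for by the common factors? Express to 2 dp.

h² = 0.34² + 0.10² + 0.64² = 0.1156 + 0.0100 + 0.4096 = 0.5352

0.54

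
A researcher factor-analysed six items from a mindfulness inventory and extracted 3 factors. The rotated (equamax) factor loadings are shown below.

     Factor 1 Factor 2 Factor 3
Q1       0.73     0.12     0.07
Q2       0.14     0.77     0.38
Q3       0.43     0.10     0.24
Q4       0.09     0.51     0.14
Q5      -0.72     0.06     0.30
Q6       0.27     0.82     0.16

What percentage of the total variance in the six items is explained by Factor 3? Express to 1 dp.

SS loadings for Factor 3 = 0.07² + 0.38² + 0.24² + 0.14² + 0.30² + 0.16² = 0.3421
With 6 standardized items, total variance = 6. Proportion = 0.3421/6 = 0.0570 → 5.70%.

5.7%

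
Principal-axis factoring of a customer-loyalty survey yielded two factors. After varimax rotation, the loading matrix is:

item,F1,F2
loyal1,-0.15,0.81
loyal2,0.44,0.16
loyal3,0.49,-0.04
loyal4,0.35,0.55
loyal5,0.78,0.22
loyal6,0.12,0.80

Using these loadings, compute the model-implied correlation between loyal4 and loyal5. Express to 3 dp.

r̂ = Σ λ_i·λ_j across factors = (0.35)(0.78) + (0.55)(0.22)
  = +0.2730 +0.1210 = 0.3940

0.394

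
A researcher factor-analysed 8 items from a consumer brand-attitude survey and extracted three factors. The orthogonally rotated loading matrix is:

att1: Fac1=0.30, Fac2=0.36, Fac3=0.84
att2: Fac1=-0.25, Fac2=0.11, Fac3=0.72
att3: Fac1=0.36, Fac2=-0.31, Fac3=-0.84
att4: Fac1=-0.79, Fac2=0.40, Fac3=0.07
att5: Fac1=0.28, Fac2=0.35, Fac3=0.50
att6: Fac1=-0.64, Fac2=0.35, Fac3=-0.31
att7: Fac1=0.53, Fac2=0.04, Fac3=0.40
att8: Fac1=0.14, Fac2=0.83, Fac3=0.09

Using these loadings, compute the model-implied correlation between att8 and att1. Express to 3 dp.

r̂ = Σ λ_i·λ_j across factors = (0.14)(0.30) + (0.83)(0.36) + (0.09)(0.84)
  = +0.0420 +0.2988 +0.0756 = 0.4164

0.416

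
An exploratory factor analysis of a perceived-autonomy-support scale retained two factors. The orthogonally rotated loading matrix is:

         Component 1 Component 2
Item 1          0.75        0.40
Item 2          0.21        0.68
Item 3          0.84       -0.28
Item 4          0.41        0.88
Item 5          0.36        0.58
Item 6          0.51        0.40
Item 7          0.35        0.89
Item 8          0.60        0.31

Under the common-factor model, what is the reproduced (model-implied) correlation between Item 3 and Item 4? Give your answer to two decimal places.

r̂ = Σ λ_i·λ_j across factors = (0.84)(0.41) + (-0.28)(0.88)
  = +0.3444 -0.2464 = 0.0980

0.10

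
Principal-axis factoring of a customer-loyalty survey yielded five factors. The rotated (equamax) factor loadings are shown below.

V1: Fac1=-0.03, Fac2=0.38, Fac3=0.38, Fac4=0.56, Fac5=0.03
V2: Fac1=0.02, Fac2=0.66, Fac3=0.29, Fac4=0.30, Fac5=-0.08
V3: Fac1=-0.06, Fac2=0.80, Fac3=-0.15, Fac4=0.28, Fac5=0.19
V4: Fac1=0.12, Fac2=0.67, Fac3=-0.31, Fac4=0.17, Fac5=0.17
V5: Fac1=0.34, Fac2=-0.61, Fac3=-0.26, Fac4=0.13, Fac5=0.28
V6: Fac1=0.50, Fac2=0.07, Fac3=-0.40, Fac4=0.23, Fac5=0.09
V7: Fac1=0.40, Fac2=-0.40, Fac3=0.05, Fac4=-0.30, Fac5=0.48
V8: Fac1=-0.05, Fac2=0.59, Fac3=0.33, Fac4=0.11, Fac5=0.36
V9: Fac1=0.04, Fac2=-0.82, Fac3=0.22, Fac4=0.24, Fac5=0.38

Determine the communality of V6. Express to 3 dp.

h² = 0.50² + 0.07² + (-0.40)² + 0.23² + 0.09² = 0.2500 + 0.0049 + 0.1600 + 0.0529 + 0.0081 = 0.4759

0.476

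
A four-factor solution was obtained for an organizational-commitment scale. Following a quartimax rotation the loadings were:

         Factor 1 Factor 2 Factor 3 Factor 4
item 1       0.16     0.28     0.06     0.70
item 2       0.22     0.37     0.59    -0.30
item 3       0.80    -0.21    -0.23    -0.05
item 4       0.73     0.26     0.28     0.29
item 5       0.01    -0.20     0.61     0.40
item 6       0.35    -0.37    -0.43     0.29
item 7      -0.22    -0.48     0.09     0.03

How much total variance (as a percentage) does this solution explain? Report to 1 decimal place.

Communalities: 0.5976, 0.6234, 0.7395, 0.7630, 0.5722, 0.5284, 0.2878; Σh² = 4.1119.
Total variance with 7 standardized items is 7, so the solution explains 4.1119/7 = 0.5874 = 58.74%.

58.7%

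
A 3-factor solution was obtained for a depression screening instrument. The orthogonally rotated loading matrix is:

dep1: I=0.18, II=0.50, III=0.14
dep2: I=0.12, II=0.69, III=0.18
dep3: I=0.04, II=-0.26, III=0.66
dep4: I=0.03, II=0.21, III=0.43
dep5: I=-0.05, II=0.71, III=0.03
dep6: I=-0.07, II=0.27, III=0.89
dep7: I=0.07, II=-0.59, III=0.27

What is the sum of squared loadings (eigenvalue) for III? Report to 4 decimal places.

1.5384

SS loadings for III = 0.14² + 0.18² + 0.66² + 0.43² + 0.03² + 0.89² + 0.27² = 0.0196 + 0.0324 + 0.4356 + 0.1849 + 0.0009 + 0.7921 + 0.0729 = 1.5384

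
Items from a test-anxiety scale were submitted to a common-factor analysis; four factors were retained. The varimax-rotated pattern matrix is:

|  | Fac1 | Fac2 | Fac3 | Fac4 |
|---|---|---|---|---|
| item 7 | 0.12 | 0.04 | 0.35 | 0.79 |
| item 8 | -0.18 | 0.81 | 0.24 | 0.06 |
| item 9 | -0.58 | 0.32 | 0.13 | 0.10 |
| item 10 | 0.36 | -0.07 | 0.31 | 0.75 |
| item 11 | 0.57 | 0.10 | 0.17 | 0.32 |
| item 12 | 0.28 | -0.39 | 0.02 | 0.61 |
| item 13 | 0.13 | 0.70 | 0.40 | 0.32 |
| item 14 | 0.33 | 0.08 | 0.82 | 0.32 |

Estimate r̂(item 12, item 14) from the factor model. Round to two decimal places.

0.27

r̂ = Σ λ_i·λ_j across factors = (0.28)(0.33) + (-0.39)(0.08) + (0.02)(0.82) + (0.61)(0.32)
  = +0.0924 -0.0312 +0.0164 +0.1952 = 0.2728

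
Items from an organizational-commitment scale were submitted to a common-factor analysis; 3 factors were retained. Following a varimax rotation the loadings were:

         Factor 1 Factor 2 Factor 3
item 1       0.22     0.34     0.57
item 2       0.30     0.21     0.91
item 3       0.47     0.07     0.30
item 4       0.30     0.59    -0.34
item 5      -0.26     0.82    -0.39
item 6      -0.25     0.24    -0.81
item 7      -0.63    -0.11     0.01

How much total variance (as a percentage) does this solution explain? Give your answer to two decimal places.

SS loadings by factor: 0.9763, 1.2548, 2.1669; total = 4.3980.
Total variance with 7 standardized items is 7, so the solution explains 4.3980/7 = 0.6283 = 62.83%.

62.83%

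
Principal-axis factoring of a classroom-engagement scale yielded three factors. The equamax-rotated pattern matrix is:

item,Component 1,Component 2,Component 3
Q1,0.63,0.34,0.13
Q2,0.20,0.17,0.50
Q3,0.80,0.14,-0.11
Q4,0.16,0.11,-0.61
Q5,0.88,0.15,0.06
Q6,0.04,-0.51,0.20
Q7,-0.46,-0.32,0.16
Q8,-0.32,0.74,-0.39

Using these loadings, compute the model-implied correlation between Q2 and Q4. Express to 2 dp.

r̂ = Σ λ_i·λ_j across factors = (0.20)(0.16) + (0.17)(0.11) + (0.50)(-0.61)
  = +0.0320 +0.0187 -0.3050 = -0.2543

-0.25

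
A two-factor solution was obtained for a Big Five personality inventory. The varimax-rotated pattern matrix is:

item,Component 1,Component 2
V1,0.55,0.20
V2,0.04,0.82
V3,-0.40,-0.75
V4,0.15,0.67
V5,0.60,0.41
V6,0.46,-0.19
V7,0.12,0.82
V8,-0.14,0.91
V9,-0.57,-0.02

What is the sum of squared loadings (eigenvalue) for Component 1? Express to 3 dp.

SS loadings for Component 1 = 0.55² + 0.04² + (-0.40)² + 0.15² + 0.60² + 0.46² + 0.12² + (-0.14)² + (-0.57)² = 0.3025 + 0.0016 + 0.1600 + 0.0225 + 0.3600 + 0.2116 + 0.0144 + 0.0196 + 0.3249 = 1.4171

1.417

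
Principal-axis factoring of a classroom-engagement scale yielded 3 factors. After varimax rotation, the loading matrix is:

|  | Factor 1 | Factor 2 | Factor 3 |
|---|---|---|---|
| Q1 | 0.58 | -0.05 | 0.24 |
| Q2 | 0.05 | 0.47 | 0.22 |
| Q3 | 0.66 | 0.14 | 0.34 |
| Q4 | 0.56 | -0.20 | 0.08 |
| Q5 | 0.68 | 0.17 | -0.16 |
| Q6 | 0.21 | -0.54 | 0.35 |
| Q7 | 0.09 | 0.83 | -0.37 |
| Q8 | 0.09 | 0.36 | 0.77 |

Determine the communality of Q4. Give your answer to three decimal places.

0.360

h² = 0.56² + (-0.20)² + 0.08² = 0.3136 + 0.0400 + 0.0064 = 0.3600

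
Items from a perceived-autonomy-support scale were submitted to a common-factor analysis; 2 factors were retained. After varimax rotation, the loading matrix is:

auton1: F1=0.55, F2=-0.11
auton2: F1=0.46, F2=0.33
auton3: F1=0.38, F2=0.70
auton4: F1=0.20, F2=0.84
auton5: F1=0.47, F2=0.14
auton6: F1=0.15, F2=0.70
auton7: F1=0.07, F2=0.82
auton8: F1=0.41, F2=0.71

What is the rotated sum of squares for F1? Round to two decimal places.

SS loadings for F1 = 0.55² + 0.46² + 0.38² + 0.20² + 0.47² + 0.15² + 0.07² + 0.41² = 0.3025 + 0.2116 + 0.1444 + 0.0400 + 0.2209 + 0.0225 + 0.0049 + 0.1681 = 1.1149

1.11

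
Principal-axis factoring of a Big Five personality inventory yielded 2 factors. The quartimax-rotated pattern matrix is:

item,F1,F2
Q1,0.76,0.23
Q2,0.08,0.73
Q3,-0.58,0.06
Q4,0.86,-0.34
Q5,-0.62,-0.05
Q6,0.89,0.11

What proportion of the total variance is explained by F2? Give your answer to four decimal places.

0.1199

SS loadings for F2 = 0.23² + 0.73² + 0.06² + (-0.34)² + (-0.05)² + 0.11² = 0.7196
Proportion of variance = 0.7196 / 6 = 0.1199.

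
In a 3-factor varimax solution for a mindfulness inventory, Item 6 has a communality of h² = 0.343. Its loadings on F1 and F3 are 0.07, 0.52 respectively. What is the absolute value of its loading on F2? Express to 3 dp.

Under orthogonal rotation h² = Σλ², so λ_F2² = h² − (0.2753) = 0.343 − 0.2753 = 0.0677.
|λ| = √0.0677 = 0.2602.

0.260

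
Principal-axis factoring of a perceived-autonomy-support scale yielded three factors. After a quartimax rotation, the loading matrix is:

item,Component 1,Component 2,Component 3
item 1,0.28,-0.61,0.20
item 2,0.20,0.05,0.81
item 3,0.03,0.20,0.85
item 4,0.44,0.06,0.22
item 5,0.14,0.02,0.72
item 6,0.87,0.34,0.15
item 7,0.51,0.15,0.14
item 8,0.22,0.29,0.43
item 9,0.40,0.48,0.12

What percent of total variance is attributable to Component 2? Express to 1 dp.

SS loadings for Component 2 = (-0.61)² + 0.05² + 0.20² + 0.06² + 0.02² + 0.34² + 0.15² + 0.29² + 0.48² = 0.8712
With 9 standardized items, total variance = 9. Proportion = 0.8712/9 = 0.0968 → 9.68%.

9.7%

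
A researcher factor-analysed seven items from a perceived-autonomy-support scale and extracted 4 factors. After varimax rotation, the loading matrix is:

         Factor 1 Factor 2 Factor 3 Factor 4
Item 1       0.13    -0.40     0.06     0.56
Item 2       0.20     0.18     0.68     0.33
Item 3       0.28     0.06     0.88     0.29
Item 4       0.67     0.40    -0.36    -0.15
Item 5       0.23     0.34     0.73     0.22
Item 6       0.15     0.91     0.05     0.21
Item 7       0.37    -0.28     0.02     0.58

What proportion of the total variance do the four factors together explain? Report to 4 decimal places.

SS loadings by factor: 0.7965, 1.3781, 1.9058, 0.9580; total = 5.0384.
Total variance with 7 standardized items is 7, so the solution explains 5.0384/7 = 0.7198.

0.7198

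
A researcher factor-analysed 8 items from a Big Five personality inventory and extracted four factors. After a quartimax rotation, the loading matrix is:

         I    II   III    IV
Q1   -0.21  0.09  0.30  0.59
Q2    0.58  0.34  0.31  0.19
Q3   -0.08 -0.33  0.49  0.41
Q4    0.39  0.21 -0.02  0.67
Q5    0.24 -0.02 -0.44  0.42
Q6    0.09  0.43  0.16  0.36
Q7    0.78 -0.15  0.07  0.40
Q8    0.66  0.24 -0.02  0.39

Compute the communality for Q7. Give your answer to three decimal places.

0.796

h² = 0.78² + (-0.15)² + 0.07² + 0.40² = 0.6084 + 0.0225 + 0.0049 + 0.1600 = 0.7958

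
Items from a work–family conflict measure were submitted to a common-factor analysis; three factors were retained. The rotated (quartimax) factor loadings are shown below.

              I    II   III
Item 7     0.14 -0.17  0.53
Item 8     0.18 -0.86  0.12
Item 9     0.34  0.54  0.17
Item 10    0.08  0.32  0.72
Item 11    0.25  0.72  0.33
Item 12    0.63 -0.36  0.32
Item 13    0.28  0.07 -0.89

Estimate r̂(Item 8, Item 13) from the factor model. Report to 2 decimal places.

-0.12

r̂ = Σ λ_i·λ_j across factors = (0.18)(0.28) + (-0.86)(0.07) + (0.12)(-0.89)
  = +0.0504 -0.0602 -0.1068 = -0.1166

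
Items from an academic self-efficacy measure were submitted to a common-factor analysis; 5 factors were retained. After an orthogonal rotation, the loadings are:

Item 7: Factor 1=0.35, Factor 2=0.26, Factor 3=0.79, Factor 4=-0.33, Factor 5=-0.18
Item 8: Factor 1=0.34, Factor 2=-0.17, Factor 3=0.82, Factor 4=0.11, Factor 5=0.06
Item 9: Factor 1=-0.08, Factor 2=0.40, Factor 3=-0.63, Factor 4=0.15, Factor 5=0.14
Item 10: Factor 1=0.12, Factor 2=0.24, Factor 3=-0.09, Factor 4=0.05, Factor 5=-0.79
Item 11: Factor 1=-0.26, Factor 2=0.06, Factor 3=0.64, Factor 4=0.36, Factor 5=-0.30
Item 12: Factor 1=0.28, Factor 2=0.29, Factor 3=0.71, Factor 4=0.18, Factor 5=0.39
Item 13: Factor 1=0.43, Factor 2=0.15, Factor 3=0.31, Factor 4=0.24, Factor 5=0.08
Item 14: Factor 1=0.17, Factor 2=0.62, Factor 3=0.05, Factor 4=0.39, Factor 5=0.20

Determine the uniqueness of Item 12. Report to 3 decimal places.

0.149

h² = 0.28² + 0.29² + 0.71² + 0.18² + 0.39² = 0.0784 + 0.0841 + 0.5041 + 0.0324 + 0.1521 = 0.8511
Uniqueness u² = 1 − h² = 1 − 0.8511 = 0.1489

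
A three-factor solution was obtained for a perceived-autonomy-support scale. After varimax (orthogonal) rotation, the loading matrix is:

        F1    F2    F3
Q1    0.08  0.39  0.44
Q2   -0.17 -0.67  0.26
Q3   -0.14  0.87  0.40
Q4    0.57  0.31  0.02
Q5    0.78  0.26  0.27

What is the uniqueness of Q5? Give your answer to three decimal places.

0.251

h² = 0.78² + 0.26² + 0.27² = 0.6084 + 0.0676 + 0.0729 = 0.7489
Uniqueness u² = 1 − h² = 1 − 0.7489 = 0.2511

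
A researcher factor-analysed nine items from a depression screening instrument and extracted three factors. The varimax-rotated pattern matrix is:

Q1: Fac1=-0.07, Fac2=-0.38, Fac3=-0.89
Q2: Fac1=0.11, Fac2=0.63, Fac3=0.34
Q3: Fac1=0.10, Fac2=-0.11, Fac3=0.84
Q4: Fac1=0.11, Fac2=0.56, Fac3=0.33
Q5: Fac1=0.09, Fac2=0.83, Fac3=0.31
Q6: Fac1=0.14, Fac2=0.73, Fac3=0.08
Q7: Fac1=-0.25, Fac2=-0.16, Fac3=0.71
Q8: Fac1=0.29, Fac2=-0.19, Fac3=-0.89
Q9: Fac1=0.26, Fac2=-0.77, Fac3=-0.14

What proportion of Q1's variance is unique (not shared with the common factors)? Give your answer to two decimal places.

h² = (-0.07)² + (-0.38)² + (-0.89)² = 0.0049 + 0.1444 + 0.7921 = 0.9414
Uniqueness u² = 1 − h² = 1 − 0.9414 = 0.0586

0.06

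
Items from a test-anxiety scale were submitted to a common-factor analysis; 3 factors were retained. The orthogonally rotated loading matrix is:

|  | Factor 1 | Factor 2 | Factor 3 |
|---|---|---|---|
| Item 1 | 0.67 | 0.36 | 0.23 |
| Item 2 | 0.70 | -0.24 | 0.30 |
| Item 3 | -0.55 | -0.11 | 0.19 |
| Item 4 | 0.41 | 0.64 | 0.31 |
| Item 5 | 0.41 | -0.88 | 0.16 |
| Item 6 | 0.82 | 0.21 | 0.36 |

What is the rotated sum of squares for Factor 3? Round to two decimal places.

0.43

SS loadings for Factor 3 = 0.23² + 0.30² + 0.19² + 0.31² + 0.16² + 0.36² = 0.0529 + 0.0900 + 0.0361 + 0.0961 + 0.0256 + 0.1296 = 0.4303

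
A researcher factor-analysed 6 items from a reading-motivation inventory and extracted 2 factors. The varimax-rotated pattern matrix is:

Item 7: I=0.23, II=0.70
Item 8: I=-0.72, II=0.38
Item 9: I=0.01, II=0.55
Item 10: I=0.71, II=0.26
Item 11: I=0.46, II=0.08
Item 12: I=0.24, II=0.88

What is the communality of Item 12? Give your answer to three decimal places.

h² = 0.24² + 0.88² = 0.0576 + 0.7744 = 0.8320

0.832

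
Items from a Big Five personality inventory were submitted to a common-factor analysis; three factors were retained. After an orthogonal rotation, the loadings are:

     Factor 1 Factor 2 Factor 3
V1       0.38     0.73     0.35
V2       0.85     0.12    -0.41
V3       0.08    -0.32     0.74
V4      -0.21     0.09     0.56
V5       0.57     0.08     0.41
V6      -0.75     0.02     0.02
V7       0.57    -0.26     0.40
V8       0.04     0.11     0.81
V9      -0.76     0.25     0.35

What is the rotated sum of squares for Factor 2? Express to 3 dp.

SS loadings for Factor 2 = 0.73² + 0.12² + (-0.32)² + 0.09² + 0.08² + 0.02² + (-0.26)² + 0.11² + 0.25² = 0.5329 + 0.0144 + 0.1024 + 0.0081 + 0.0064 + 0.0004 + 0.0676 + 0.0121 + 0.0625 = 0.8068

0.807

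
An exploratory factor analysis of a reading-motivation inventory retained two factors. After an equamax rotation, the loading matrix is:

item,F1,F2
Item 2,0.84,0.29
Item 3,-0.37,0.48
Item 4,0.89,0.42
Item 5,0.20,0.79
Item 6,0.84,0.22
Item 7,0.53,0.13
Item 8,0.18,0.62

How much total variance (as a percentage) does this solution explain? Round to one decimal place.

SS loadings by factor: 2.6935, 1.5647; total = 4.2582.
Total variance with 7 standardized items is 7, so the solution explains 4.2582/7 = 0.6083 = 60.83%.

60.8%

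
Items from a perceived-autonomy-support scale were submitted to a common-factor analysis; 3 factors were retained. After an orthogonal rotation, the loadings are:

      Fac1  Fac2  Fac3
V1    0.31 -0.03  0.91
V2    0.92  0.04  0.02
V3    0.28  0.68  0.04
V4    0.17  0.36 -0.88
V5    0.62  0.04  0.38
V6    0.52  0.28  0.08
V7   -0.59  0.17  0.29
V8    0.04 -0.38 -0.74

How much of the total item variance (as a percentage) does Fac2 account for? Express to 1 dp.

SS loadings for Fac2 = (-0.03)² + 0.04² + 0.68² + 0.36² + 0.04² + 0.28² + 0.17² + (-0.38)² = 0.8478
With 8 standardized items, total variance = 8. Proportion = 0.8478/8 = 0.1060 → 10.60%.

10.6%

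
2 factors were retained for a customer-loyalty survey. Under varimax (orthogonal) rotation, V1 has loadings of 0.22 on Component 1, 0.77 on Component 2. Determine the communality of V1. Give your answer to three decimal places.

h² = 0.22² + 0.77² = 0.0484 + 0.5929 = 0.6413

0.641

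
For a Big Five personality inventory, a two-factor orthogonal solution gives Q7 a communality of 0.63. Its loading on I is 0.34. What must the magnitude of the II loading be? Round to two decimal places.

Under orthogonal rotation h² = Σλ², so λ_II² = h² − (0.1156) = 0.63 − 0.1156 = 0.5144.
|λ| = √0.5144 = 0.7172.

0.72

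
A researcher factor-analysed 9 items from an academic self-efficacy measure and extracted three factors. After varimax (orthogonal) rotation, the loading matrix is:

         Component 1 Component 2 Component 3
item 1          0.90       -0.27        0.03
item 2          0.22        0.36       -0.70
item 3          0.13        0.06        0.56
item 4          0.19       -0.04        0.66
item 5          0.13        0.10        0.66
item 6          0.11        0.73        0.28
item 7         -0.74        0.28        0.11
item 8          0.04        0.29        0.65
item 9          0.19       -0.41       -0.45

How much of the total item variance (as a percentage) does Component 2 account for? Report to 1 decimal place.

SS loadings for Component 2 = (-0.27)² + 0.36² + 0.06² + (-0.04)² + 0.10² + 0.73² + 0.28² + 0.29² + (-0.41)² = 1.0812
With 9 standardized items, total variance = 9. Proportion = 1.0812/9 = 0.1201 → 12.01%.

12.0%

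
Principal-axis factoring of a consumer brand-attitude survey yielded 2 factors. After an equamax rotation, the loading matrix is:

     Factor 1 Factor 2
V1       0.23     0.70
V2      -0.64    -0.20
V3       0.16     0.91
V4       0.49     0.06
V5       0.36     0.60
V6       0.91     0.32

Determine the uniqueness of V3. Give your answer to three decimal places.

0.146

h² = 0.16² + 0.91² = 0.0256 + 0.8281 = 0.8537
Uniqueness u² = 1 − h² = 1 − 0.8537 = 0.1463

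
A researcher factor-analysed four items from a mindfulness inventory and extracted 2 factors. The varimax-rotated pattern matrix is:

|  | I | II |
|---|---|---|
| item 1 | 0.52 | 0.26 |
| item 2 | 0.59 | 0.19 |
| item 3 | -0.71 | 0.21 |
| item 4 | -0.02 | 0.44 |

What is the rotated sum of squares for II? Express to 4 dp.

SS loadings for II = 0.26² + 0.19² + 0.21² + 0.44² = 0.0676 + 0.0361 + 0.0441 + 0.1936 = 0.3414

0.3414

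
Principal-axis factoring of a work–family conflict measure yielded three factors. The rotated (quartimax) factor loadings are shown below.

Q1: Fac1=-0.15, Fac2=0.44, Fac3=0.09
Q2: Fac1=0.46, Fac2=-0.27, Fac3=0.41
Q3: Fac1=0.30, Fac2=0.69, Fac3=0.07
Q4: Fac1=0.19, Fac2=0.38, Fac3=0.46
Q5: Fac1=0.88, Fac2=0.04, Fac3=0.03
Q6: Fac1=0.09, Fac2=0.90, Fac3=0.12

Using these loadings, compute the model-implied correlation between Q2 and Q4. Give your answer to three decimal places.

r̂ = Σ λ_i·λ_j across factors = (0.46)(0.19) + (-0.27)(0.38) + (0.41)(0.46)
  = +0.0874 -0.1026 +0.1886 = 0.1734

0.173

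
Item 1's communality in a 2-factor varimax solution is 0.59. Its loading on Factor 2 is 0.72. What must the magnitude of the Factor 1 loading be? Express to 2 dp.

Under orthogonal rotation h² = Σλ², so λ_Factor 1² = h² − (0.5184) = 0.59 − 0.5184 = 0.0716.
|λ| = √0.0716 = 0.2676.

0.27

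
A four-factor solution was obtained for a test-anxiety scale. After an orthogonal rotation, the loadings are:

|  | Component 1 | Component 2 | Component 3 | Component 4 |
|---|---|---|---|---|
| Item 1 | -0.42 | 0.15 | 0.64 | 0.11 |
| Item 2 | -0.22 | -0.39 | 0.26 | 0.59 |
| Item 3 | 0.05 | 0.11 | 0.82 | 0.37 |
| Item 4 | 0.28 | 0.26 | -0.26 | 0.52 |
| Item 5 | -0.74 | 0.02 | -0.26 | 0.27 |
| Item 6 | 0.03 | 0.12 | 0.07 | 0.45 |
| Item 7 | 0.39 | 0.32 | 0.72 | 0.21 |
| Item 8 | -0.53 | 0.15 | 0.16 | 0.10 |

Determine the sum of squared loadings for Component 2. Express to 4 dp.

SS loadings for Component 2 = 0.15² + (-0.39)² + 0.11² + 0.26² + 0.02² + 0.12² + 0.32² + 0.15² = 0.0225 + 0.1521 + 0.0121 + 0.0676 + 0.0004 + 0.0144 + 0.1024 + 0.0225 = 0.3940

0.3940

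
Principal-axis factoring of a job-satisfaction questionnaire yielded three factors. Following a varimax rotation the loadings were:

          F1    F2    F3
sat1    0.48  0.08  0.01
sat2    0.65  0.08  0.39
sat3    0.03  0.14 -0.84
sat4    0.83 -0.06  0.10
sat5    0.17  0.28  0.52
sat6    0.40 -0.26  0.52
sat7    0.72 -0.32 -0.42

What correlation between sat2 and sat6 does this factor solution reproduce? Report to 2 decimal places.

0.44

r̂ = Σ λ_i·λ_j across factors = (0.65)(0.40) + (0.08)(-0.26) + (0.39)(0.52)
  = +0.2600 -0.0208 +0.2028 = 0.4420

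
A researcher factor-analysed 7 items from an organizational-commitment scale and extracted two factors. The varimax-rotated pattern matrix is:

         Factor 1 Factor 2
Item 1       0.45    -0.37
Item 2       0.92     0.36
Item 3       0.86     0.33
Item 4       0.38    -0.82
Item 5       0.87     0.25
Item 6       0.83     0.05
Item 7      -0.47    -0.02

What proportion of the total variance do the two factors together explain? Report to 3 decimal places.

SS loadings by factor: 3.5996, 1.1132; total = 4.7128.
Total variance with 7 standardized items is 7, so the solution explains 4.7128/7 = 0.6733.

0.673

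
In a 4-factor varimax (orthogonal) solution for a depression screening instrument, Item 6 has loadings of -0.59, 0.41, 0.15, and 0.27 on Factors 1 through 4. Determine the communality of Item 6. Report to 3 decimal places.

0.612

h² = (-0.59)² + 0.41² + 0.15² + 0.27² = 0.3481 + 0.1681 + 0.0225 + 0.0729 = 0.6116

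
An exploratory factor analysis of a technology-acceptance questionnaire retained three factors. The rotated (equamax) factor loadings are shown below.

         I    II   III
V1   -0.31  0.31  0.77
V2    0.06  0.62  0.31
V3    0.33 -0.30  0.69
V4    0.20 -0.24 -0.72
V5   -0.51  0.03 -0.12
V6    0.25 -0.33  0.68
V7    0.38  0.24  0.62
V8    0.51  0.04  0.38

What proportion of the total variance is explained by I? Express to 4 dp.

SS loadings for I = (-0.31)² + 0.06² + 0.33² + 0.20² + (-0.51)² + 0.25² + 0.38² + 0.51² = 0.9757
Proportion of variance = 0.9757 / 8 = 0.1220.

0.1220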